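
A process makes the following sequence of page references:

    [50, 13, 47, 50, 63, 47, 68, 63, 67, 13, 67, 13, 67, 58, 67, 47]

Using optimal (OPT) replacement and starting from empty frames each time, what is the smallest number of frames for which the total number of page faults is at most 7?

f=1: 16 faults
f=2: 9 faults
f=3: 8 faults
f=4: 7 faults
f=5: 7 faults
f=6: 7 faults
f=7: 7 faults
Smallest f with faults ≤ 7 is 4.

4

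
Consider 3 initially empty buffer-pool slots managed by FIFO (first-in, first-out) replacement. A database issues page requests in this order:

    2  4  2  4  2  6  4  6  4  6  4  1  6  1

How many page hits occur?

10

2 -> fault, frames (2)
4 -> fault, frames (2 4)
2 -> hit
4 -> hit
2 -> hit
6 -> fault, frames (2 4 6)
4 -> hit
6 -> hit
4 -> hit
6 -> hit
4 -> hit
1 -> fault, evict 2, frames (4 6 1)
6 -> hit
1 -> hit
Hits: 10.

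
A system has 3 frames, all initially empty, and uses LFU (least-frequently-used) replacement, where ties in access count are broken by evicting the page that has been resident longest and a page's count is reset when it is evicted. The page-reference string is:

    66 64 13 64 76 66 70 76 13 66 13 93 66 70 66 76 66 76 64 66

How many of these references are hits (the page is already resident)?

66: miss, frames [66]
64: miss, frames [66, 64]
13: miss, frames [66, 64, 13]
64: hit
76: miss, evict 66, frames [64, 13, 76]
66: miss, evict 13, frames [64, 76, 66]
70: miss, evict 76, frames [64, 66, 70]
76: miss, evict 66, frames [64, 70, 76]
13: miss, evict 70, frames [64, 76, 13]
66: miss, evict 76, frames [64, 13, 66]
13: hit
93: miss, evict 66, frames [64, 13, 93]
66: miss, evict 93, frames [64, 13, 66]
70: miss, evict 66, frames [64, 13, 70]
66: miss, evict 70, frames [64, 13, 66]
76: miss, evict 66, frames [64, 13, 76]
66: miss, evict 76, frames [64, 13, 66]
76: miss, evict 66, frames [64, 13, 76]
64: hit
66: miss, evict 76, frames [64, 13, 66]
Hits: 3.

3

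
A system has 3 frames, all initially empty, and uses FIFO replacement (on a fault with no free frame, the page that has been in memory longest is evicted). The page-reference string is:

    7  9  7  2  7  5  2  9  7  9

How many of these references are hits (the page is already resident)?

7 → miss, frames [7]
9 → miss, frames [7, 9]
7 → hit
2 → miss, frames [7, 9, 2]
7 → hit
5 → miss, evict 7, frames [9, 2, 5]
2 → hit
9 → hit
7 → miss, evict 9, frames [2, 5, 7]
9 → miss, evict 2, frames [5, 7, 9]
Hits: 4.

4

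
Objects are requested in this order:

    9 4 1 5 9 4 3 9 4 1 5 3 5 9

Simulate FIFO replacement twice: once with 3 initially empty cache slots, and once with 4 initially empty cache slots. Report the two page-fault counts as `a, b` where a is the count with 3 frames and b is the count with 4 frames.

3 frames: F F F F F F F . . F F . . F → 10 faults.
4 frames: F F F F . . F F F F F F . F → 11 faults.
11 > 10: adding a frame increased faults — Belady's anomaly.

10, 11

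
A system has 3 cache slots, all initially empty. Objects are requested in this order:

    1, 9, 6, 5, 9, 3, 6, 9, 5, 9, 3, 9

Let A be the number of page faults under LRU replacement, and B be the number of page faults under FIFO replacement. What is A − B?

Under LRU: F F F F . F F . F . F . → 8 faults.
Under FIFO: F F F F . F . F . . . . → 6 faults.
A − B = 8 − 6 = 2.

2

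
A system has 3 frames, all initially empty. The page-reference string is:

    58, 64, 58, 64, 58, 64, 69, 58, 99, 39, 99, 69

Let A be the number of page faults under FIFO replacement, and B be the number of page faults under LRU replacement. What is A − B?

-1

Under FIFO: F F . . . . F . F F . . → 5 faults.
Under LRU: F F . . . . F . F F . F → 6 faults.
A − B = 5 − 6 = -1.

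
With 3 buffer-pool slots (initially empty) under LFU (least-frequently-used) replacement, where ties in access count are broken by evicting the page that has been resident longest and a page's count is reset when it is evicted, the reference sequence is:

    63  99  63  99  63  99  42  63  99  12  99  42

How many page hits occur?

63 → fault, frames [63]
99 → fault, frames [63, 99]
63 → hit
99 → hit
63 → hit
99 → hit
42 → fault, frames [63, 99, 42]
63 → hit
99 → hit
12 → fault, evict 42, frames [63, 99, 12]
99 → hit
42 → fault, evict 12, frames [63, 99, 42]
Hits: 7.

7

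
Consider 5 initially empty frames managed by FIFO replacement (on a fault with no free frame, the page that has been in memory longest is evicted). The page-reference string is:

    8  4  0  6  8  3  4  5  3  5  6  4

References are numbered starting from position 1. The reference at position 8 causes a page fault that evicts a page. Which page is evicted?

pos 1: 8: miss, frames [8]
pos 2: 4: miss, frames [8, 4]
pos 3: 0: miss, frames [8, 4, 0]
pos 4: 6: miss, frames [8, 4, 0, 6]
pos 5: 8: hit
pos 6: 3: miss, frames [8, 4, 0, 6, 3]
pos 7: 4: hit
pos 8: 5: miss, evict 8, frames [4, 0, 6, 3, 5]
At position 8, page 8 is evicted.

8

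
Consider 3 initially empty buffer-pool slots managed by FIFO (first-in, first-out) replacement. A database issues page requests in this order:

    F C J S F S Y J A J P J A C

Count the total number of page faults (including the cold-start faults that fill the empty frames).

10

F → fault, frames [F]
C → fault, frames [F, C]
J → fault, frames [F, C, J]
S → fault, evict F, frames [C, J, S]
F → fault, evict C, frames [J, S, F]
S → hit
Y → fault, evict J, frames [S, F, Y]
J → fault, evict S, frames [F, Y, J]
A → fault, evict F, frames [Y, J, A]
J → hit
P → fault, evict Y, frames [J, A, P]
J → hit
A → hit
C → fault, evict J, frames [A, P, C]
Page faults: 10.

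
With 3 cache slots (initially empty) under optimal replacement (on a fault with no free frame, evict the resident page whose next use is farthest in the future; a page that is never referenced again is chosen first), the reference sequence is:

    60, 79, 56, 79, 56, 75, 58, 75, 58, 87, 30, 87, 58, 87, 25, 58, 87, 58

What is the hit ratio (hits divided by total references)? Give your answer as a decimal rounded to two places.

60: fault, frames [60]
79: fault, frames [60, 79]
56: fault, frames [60, 79, 56]
79: hit
56: hit
75: fault, evict 56, frames [60, 79, 75]
58: fault, evict 79, frames [60, 75, 58]
75: hit
58: hit
87: fault, evict 75, frames [60, 58, 87]
30: fault, evict 60, frames [58, 87, 30]
87: hit
58: hit
87: hit
25: fault, evict 30, frames [58, 87, 25]
58: hit
87: hit
58: hit
Hits: 10 of 18 references → 10/18 = 0.5556.

0.56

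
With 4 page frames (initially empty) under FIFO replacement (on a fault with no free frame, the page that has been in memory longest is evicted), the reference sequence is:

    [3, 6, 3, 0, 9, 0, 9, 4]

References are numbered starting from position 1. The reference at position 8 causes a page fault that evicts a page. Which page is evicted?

pos 1: 3 -> fault, frames (3)
pos 2: 6 -> fault, frames (3 6)
pos 3: 3 -> hit
pos 4: 0 -> fault, frames (3 6 0)
pos 5: 9 -> fault, frames (3 6 0 9)
pos 6: 0 -> hit
pos 7: 9 -> hit
pos 8: 4 -> fault, evict 3, frames (6 0 9 4)
At position 8, page 3 is evicted.

3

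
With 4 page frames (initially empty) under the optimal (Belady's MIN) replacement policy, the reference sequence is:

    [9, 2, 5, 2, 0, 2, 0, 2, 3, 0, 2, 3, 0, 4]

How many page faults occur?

6

9: fault, frames [9]
2: fault, frames [9, 2]
5: fault, frames [9, 2, 5]
2: hit
0: fault, frames [9, 2, 5, 0]
2: hit
0: hit
2: hit
3: fault, evict 5, frames [9, 2, 0, 3]
0: hit
2: hit
3: hit
0: hit
4: fault, evict 3, frames [9, 2, 0, 4]
Page faults: 6.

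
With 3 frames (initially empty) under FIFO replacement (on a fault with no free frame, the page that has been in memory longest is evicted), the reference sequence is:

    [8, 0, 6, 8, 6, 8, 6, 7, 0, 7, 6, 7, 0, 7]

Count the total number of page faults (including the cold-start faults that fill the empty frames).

8 → fault, frames (8)
0 → fault, frames (8 0)
6 → fault, frames (8 0 6)
8 → hit
6 → hit
8 → hit
6 → hit
7 → fault, evict 8, frames (0 6 7)
0 → hit
7 → hit
6 → hit
7 → hit
0 → hit
7 → hit
Page faults: 4.

4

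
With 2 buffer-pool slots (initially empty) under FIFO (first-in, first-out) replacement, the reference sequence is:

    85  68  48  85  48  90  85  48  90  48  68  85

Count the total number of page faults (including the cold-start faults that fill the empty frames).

8

85: miss, frames [85]
68: miss, frames [85, 68]
48: miss, evict 85, frames [68, 48]
85: miss, evict 68, frames [48, 85]
48: hit
90: miss, evict 48, frames [85, 90]
85: hit
48: miss, evict 85, frames [90, 48]
90: hit
48: hit
68: miss, evict 90, frames [48, 68]
85: miss, evict 48, frames [68, 85]
Page faults: 8.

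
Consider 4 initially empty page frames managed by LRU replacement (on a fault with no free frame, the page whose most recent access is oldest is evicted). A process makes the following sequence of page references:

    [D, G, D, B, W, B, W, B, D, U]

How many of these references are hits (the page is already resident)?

D: miss, frames [D]
G: miss, frames [D, G]
D: hit
B: miss, frames [G, D, B]
W: miss, frames [G, D, B, W]
B: hit
W: hit
B: hit
D: hit
U: miss, evict G, frames [W, B, D, U]
Hits: 5.

5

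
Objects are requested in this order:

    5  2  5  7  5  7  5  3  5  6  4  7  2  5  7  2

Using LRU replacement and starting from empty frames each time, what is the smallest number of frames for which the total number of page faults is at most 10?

f=1: 16 faults
f=2: 11 faults
f=3: 9 faults
f=4: 9 faults
f=5: 7 faults
f=6: 6 faults
Smallest f with faults ≤ 10 is 3.

3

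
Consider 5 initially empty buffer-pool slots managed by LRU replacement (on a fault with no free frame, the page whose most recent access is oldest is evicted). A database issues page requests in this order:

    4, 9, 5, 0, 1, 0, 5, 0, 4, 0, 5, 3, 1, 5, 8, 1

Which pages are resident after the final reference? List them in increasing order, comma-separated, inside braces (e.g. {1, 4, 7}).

4 → fault, frames (4)
9 → fault, frames (4 9)
5 → fault, frames (4 9 5)
0 → fault, frames (4 9 5 0)
1 → fault, frames (4 9 5 0 1)
0 → hit
5 → hit
0 → hit
4 → hit
0 → hit
5 → hit
3 → fault, evict 9, frames (1 4 0 5 3)
1 → hit
5 → hit
8 → fault, evict 4, frames (0 3 1 5 8)
1 → hit

{0, 1, 3, 5, 8}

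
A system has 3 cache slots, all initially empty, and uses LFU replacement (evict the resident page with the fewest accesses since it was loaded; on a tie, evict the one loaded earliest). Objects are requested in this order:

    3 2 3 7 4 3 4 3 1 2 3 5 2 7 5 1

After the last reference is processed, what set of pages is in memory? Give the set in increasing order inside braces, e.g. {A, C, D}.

{1, 3, 4}

3: miss, frames (3)
2: miss, frames (3 2)
3: hit
7: miss, frames (3 2 7)
4: miss, evict 2, frames (3 7 4)
3: hit
4: hit
3: hit
1: miss, evict 7, frames (3 4 1)
2: miss, evict 1, frames (3 4 2)
3: hit
5: miss, evict 2, frames (3 4 5)
2: miss, evict 5, frames (3 4 2)
7: miss, evict 2, frames (3 4 7)
5: miss, evict 7, frames (3 4 5)
1: miss, evict 5, frames (3 4 1)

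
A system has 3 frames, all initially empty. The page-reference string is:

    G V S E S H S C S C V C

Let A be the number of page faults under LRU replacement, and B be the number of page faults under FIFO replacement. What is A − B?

Under LRU: F F F F . F . F . . F . → 7 faults.
Under FIFO: F F F F . F . F F . F . → 8 faults.
A − B = 7 − 8 = -1.

-1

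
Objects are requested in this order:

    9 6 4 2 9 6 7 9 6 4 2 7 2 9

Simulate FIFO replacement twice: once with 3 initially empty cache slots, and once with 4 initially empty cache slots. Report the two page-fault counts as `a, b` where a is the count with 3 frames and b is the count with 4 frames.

10, 11

3 frames: F F F F F F F . . F F . . F → 10 faults.
4 frames: F F F F . . F F F F F F . F → 11 faults.
11 > 10: adding a frame increased faults — Belady's anomaly.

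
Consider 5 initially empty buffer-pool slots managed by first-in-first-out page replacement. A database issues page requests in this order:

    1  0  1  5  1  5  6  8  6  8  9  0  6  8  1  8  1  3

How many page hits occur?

10

1 → fault, frames [1]
0 → fault, frames [1, 0]
1 → hit
5 → fault, frames [1, 0, 5]
1 → hit
5 → hit
6 → fault, frames [1, 0, 5, 6]
8 → fault, frames [1, 0, 5, 6, 8]
6 → hit
8 → hit
9 → fault, evict 1, frames [0, 5, 6, 8, 9]
0 → hit
6 → hit
8 → hit
1 → fault, evict 0, frames [5, 6, 8, 9, 1]
8 → hit
1 → hit
3 → fault, evict 5, frames [6, 8, 9, 1, 3]
Hits: 10.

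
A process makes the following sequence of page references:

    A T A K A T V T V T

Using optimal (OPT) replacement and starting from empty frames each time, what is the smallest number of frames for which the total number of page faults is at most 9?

f=1: 10 faults
f=2: 5 faults
f=3: 4 faults
f=4: 4 faults
Smallest f with faults ≤ 9 is 2.

2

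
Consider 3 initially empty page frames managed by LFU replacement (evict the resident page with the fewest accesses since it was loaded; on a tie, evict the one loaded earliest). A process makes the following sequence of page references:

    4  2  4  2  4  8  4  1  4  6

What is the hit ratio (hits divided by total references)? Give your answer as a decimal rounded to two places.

4 → fault, frames {4}
2 → fault, frames {4,2}
4 → hit
2 → hit
4 → hit
8 → fault, frames {4,2,8}
4 → hit
1 → fault, evict 8, frames {4,2,1}
4 → hit
6 → fault, evict 1, frames {4,2,6}
Hits: 5 of 10 references → 5/10 = 0.5000.

0.50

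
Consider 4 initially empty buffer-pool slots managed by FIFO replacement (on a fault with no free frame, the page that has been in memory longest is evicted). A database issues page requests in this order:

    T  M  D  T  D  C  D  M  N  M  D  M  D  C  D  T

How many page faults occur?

6

T → fault, frames (T)
M → fault, frames (T M)
D → fault, frames (T M D)
T → hit
D → hit
C → fault, frames (T M D C)
D → hit
M → hit
N → fault, evict T, frames (M D C N)
M → hit
D → hit
M → hit
D → hit
C → hit
D → hit
T → fault, evict M, frames (D C N T)
Page faults: 6.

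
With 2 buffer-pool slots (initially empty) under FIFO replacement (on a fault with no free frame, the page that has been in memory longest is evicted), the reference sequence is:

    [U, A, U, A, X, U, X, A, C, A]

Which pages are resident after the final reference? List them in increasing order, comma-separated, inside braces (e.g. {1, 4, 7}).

{A, C}

U → miss, frames [U]
A → miss, frames [U, A]
U → hit
A → hit
X → miss, evict U, frames [A, X]
U → miss, evict A, frames [X, U]
X → hit
A → miss, evict X, frames [U, A]
C → miss, evict U, frames [A, C]
A → hit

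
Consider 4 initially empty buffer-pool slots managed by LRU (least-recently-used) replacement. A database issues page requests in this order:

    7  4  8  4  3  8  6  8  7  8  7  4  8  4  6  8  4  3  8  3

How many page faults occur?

8

7 -> fault, frames (7)
4 -> fault, frames (7 4)
8 -> fault, frames (7 4 8)
4 -> hit
3 -> fault, frames (7 8 4 3)
8 -> hit
6 -> fault, evict 7, frames (4 3 8 6)
8 -> hit
7 -> fault, evict 4, frames (3 6 8 7)
8 -> hit
7 -> hit
4 -> fault, evict 3, frames (6 8 7 4)
8 -> hit
4 -> hit
6 -> hit
8 -> hit
4 -> hit
3 -> fault, evict 7, frames (6 8 4 3)
8 -> hit
3 -> hit
Page faults: 8.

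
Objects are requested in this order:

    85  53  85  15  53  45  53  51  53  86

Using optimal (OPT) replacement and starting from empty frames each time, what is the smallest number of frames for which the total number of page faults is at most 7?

f=1: 10 faults
f=2: 6 faults
f=3: 6 faults
f=4: 6 faults
f=5: 6 faults
f=6: 6 faults
Smallest f with faults ≤ 7 is 2.

2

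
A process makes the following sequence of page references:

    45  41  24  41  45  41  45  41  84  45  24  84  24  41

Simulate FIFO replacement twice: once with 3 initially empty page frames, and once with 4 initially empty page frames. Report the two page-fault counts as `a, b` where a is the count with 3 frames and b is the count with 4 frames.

6, 4

3 frames: F F F . . . . . F F . . . F → 6 faults.
4 frames: F F F . . . . . F . . . . . → 4 faults.
4 < 6: adding a frame reduced faults, as is typical.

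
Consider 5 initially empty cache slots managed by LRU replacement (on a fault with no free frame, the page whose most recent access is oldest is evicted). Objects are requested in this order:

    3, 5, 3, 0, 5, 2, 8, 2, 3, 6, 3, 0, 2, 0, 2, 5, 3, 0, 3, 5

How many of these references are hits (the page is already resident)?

3 -> fault, frames {3}
5 -> fault, frames {3,5}
3 -> hit
0 -> fault, frames {5,3,0}
5 -> hit
2 -> fault, frames {3,0,5,2}
8 -> fault, frames {3,0,5,2,8}
2 -> hit
3 -> hit
6 -> fault, evict 0, frames {5,8,2,3,6}
3 -> hit
0 -> fault, evict 5, frames {8,2,6,3,0}
2 -> hit
0 -> hit
2 -> hit
5 -> fault, evict 8, frames {6,3,0,2,5}
3 -> hit
0 -> hit
3 -> hit
5 -> hit
Hits: 12.

12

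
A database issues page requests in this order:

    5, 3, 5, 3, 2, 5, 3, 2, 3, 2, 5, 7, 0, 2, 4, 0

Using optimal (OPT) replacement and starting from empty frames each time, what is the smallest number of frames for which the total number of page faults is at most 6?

3

f=1: 16 faults
f=2: 8 faults
f=3: 6 faults
f=4: 6 faults
f=5: 6 faults
f=6: 6 faults
Smallest f with faults ≤ 6 is 3.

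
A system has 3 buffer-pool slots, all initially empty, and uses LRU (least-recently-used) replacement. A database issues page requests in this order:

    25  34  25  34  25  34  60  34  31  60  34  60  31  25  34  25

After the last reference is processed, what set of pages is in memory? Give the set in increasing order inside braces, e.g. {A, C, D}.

25: miss, frames {25}
34: miss, frames {25,34}
25: hit
34: hit
25: hit
34: hit
60: miss, frames {25,34,60}
34: hit
31: miss, evict 25, frames {60,34,31}
60: hit
34: hit
60: hit
31: hit
25: miss, evict 34, frames {60,31,25}
34: miss, evict 60, frames {31,25,34}
25: hit

{25, 31, 34}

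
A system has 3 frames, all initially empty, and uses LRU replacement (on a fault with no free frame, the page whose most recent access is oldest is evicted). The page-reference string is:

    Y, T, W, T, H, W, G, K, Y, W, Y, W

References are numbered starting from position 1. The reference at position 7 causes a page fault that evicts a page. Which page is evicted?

T

pos 1: Y → miss, frames {Y}
pos 2: T → miss, frames {Y,T}
pos 3: W → miss, frames {Y,T,W}
pos 4: T → hit
pos 5: H → miss, evict Y, frames {W,T,H}
pos 6: W → hit
pos 7: G → miss, evict T, frames {H,W,G}
At position 7, page T is evicted.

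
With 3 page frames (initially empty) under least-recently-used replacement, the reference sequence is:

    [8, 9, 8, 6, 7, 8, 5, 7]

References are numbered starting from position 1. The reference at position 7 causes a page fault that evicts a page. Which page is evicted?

pos 1: 8 -> miss, frames [8]
pos 2: 9 -> miss, frames [8, 9]
pos 3: 8 -> hit
pos 4: 6 -> miss, frames [9, 8, 6]
pos 5: 7 -> miss, evict 9, frames [8, 6, 7]
pos 6: 8 -> hit
pos 7: 5 -> miss, evict 6, frames [7, 8, 5]
At position 7, page 6 is evicted.

6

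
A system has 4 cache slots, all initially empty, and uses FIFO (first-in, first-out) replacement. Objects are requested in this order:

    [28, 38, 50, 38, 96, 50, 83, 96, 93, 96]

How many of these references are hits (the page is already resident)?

4

28 → miss, frames {28}
38 → miss, frames {28,38}
50 → miss, frames {28,38,50}
38 → hit
96 → miss, frames {28,38,50,96}
50 → hit
83 → miss, evict 28, frames {38,50,96,83}
96 → hit
93 → miss, evict 38, frames {50,96,83,93}
96 → hit
Hits: 4.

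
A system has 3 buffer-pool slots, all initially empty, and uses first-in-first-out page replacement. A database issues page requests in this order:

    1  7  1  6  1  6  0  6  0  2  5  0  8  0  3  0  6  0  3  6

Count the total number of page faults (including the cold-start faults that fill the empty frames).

10

1 -> fault, frames (1)
7 -> fault, frames (1 7)
1 -> hit
6 -> fault, frames (1 7 6)
1 -> hit
6 -> hit
0 -> fault, evict 1, frames (7 6 0)
6 -> hit
0 -> hit
2 -> fault, evict 7, frames (6 0 2)
5 -> fault, evict 6, frames (0 2 5)
0 -> hit
8 -> fault, evict 0, frames (2 5 8)
0 -> fault, evict 2, frames (5 8 0)
3 -> fault, evict 5, frames (8 0 3)
0 -> hit
6 -> fault, evict 8, frames (0 3 6)
0 -> hit
3 -> hit
6 -> hit
Page faults: 10.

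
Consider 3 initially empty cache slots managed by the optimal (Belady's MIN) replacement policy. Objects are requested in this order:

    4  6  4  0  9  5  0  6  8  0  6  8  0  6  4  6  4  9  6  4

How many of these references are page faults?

4: miss, frames {4}
6: miss, frames {4,6}
4: hit
0: miss, frames {4,6,0}
9: miss, evict 4, frames {6,0,9}
5: miss, evict 9, frames {6,0,5}
0: hit
6: hit
8: miss, evict 5, frames {6,0,8}
0: hit
6: hit
8: hit
0: hit
6: hit
4: miss, evict 8, frames {6,0,4}
6: hit
4: hit
9: miss, evict 0, frames {6,4,9}
6: hit
4: hit
Page faults: 8.

8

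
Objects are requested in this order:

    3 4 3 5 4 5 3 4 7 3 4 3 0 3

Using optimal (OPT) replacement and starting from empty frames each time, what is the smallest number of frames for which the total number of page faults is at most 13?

2

f=1: 14 faults
f=2: 7 faults
f=3: 5 faults
f=4: 5 faults
f=5: 5 faults
Smallest f with faults ≤ 13 is 2.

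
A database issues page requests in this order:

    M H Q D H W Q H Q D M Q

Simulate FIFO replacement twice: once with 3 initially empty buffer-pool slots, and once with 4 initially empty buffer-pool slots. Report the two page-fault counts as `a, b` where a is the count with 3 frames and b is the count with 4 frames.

3 frames: F F F F . F . F F F F . → 9 faults.
4 frames: F F F F . F . . . . F . → 6 faults.
6 < 9: adding a frame reduced faults, as is typical.

9, 6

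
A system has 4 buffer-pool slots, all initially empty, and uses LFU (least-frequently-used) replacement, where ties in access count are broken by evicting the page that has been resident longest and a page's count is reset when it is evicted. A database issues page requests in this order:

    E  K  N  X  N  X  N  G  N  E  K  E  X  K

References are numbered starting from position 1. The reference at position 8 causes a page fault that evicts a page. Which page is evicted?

pos 1: E → miss, frames (E)
pos 2: K → miss, frames (E K)
pos 3: N → miss, frames (E K N)
pos 4: X → miss, frames (E K N X)
pos 5: N → hit
pos 6: X → hit
pos 7: N → hit
pos 8: G → miss, evict E, frames (K N X G)
At position 8, page E is evicted.

E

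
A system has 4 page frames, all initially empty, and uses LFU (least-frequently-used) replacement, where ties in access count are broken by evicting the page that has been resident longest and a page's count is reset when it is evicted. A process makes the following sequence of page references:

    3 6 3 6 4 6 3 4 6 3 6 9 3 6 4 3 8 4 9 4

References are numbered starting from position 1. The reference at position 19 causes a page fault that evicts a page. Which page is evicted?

8

pos 1: 3 -> miss, frames (3)
pos 2: 6 -> miss, frames (3 6)
pos 3: 3 -> hit
pos 4: 6 -> hit
pos 5: 4 -> miss, frames (3 6 4)
pos 6: 6 -> hit
pos 7: 3 -> hit
pos 8: 4 -> hit
pos 9: 6 -> hit
pos 10: 3 -> hit
pos 11: 6 -> hit
pos 12: 9 -> miss, frames (3 6 4 9)
pos 13: 3 -> hit
pos 14: 6 -> hit
pos 15: 4 -> hit
pos 16: 3 -> hit
pos 17: 8 -> miss, evict 9, frames (3 6 4 8)
pos 18: 4 -> hit
pos 19: 9 -> miss, evict 8, frames (3 6 4 9)
At position 19, page 8 is evicted.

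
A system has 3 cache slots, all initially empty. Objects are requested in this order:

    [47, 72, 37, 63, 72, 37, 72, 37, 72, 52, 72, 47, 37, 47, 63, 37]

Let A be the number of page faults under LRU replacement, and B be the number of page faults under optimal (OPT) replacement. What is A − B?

Under LRU: F F F F . . . . . F . F F . F . → 8 faults.
Under OPT: F F F F . . . . . F . F . . F . → 7 faults.
A − B = 8 − 7 = 1.

1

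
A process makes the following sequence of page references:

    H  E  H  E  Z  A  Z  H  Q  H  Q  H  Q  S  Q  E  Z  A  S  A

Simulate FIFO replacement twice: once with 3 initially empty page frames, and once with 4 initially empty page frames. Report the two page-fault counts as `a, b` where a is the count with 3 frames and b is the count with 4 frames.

3 frames: F F . . F F . F F . . . . F . F F F F . → 11 faults.
4 frames: F F . . F F . . F F . . . F . F F F . . → 10 faults.
10 < 11: adding a frame reduced faults, as is typical.

11, 10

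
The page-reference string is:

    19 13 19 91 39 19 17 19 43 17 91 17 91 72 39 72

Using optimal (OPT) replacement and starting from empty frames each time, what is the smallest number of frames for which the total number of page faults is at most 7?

4

f=1: 16 faults
f=2: 9 faults
f=3: 8 faults
f=4: 7 faults
f=5: 7 faults
f=6: 7 faults
f=7: 7 faults
Smallest f with faults ≤ 7 is 4.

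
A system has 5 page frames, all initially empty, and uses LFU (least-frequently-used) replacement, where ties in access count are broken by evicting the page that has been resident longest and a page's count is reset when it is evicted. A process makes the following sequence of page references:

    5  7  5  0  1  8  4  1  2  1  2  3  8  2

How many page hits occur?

5: fault, frames [5]
7: fault, frames [5, 7]
5: hit
0: fault, frames [5, 7, 0]
1: fault, frames [5, 7, 0, 1]
8: fault, frames [5, 7, 0, 1, 8]
4: fault, evict 7, frames [5, 0, 1, 8, 4]
1: hit
2: fault, evict 0, frames [5, 1, 8, 4, 2]
1: hit
2: hit
3: fault, evict 8, frames [5, 1, 4, 2, 3]
8: fault, evict 4, frames [5, 1, 2, 3, 8]
2: hit
Hits: 5.

5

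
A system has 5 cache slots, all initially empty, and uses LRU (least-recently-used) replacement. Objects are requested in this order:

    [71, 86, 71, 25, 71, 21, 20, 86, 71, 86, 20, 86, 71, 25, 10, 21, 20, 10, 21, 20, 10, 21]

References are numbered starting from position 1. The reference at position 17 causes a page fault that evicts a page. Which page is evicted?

pos 1: 71: fault, frames [71]
pos 2: 86: fault, frames [71, 86]
pos 3: 71: hit
pos 4: 25: fault, frames [86, 71, 25]
pos 5: 71: hit
pos 6: 21: fault, frames [86, 25, 71, 21]
pos 7: 20: fault, frames [86, 25, 71, 21, 20]
pos 8: 86: hit
pos 9: 71: hit
pos 10: 86: hit
pos 11: 20: hit
pos 12: 86: hit
pos 13: 71: hit
pos 14: 25: hit
pos 15: 10: fault, evict 21, frames [20, 86, 71, 25, 10]
pos 16: 21: fault, evict 20, frames [86, 71, 25, 10, 21]
pos 17: 20: fault, evict 86, frames [71, 25, 10, 21, 20]
At position 17, page 86 is evicted.

86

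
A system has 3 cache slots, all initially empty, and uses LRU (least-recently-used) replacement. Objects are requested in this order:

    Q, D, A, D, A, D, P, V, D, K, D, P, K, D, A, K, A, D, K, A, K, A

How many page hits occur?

Q -> fault, frames [Q]
D -> fault, frames [Q, D]
A -> fault, frames [Q, D, A]
D -> hit
A -> hit
D -> hit
P -> fault, evict Q, frames [A, D, P]
V -> fault, evict A, frames [D, P, V]
D -> hit
K -> fault, evict P, frames [V, D, K]
D -> hit
P -> fault, evict V, frames [K, D, P]
K -> hit
D -> hit
A -> fault, evict P, frames [K, D, A]
K -> hit
A -> hit
D -> hit
K -> hit
A -> hit
K -> hit
A -> hit
Hits: 14.

14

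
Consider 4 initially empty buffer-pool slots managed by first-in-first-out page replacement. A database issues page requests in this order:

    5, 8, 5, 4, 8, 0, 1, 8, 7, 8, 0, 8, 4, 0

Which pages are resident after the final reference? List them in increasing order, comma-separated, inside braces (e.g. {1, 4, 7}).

{0, 4, 7, 8}

5 -> fault, frames [5]
8 -> fault, frames [5, 8]
5 -> hit
4 -> fault, frames [5, 8, 4]
8 -> hit
0 -> fault, frames [5, 8, 4, 0]
1 -> fault, evict 5, frames [8, 4, 0, 1]
8 -> hit
7 -> fault, evict 8, frames [4, 0, 1, 7]
8 -> fault, evict 4, frames [0, 1, 7, 8]
0 -> hit
8 -> hit
4 -> fault, evict 0, frames [1, 7, 8, 4]
0 -> fault, evict 1, frames [7, 8, 4, 0]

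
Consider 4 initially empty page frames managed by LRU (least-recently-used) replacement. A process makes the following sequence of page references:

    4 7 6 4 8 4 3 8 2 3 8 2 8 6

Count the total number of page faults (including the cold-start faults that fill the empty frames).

4 -> fault, frames (4)
7 -> fault, frames (4 7)
6 -> fault, frames (4 7 6)
4 -> hit
8 -> fault, frames (7 6 4 8)
4 -> hit
3 -> fault, evict 7, frames (6 8 4 3)
8 -> hit
2 -> fault, evict 6, frames (4 3 8 2)
3 -> hit
8 -> hit
2 -> hit
8 -> hit
6 -> fault, evict 4, frames (3 2 8 6)
Page faults: 7.

7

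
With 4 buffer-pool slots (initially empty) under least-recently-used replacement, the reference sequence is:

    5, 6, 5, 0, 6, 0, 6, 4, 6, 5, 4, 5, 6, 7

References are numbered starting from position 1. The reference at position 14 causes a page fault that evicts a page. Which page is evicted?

0

pos 1: 5 -> fault, frames [5]
pos 2: 6 -> fault, frames [5, 6]
pos 3: 5 -> hit
pos 4: 0 -> fault, frames [6, 5, 0]
pos 5: 6 -> hit
pos 6: 0 -> hit
pos 7: 6 -> hit
pos 8: 4 -> fault, frames [5, 0, 6, 4]
pos 9: 6 -> hit
pos 10: 5 -> hit
pos 11: 4 -> hit
pos 12: 5 -> hit
pos 13: 6 -> hit
pos 14: 7 -> fault, evict 0, frames [4, 5, 6, 7]
At position 14, page 0 is evicted.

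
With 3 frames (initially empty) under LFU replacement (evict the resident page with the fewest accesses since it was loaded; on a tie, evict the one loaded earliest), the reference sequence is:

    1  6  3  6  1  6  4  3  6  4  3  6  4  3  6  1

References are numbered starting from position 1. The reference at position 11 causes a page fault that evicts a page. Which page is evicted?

4

pos 1: 1 → fault, frames [1]
pos 2: 6 → fault, frames [1, 6]
pos 3: 3 → fault, frames [1, 6, 3]
pos 4: 6 → hit
pos 5: 1 → hit
pos 6: 6 → hit
pos 7: 4 → fault, evict 3, frames [1, 6, 4]
pos 8: 3 → fault, evict 4, frames [1, 6, 3]
pos 9: 6 → hit
pos 10: 4 → fault, evict 3, frames [1, 6, 4]
pos 11: 3 → fault, evict 4, frames [1, 6, 3]
At position 11, page 4 is evicted.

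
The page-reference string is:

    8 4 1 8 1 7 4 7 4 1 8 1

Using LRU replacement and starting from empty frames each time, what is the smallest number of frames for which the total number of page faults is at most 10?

f=1: 12 faults
f=2: 8 faults
f=3: 6 faults
f=4: 4 faults
Smallest f with faults ≤ 10 is 2.

2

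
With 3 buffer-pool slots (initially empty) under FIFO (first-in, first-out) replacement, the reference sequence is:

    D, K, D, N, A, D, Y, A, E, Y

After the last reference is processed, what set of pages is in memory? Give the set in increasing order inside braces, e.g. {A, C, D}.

D → miss, frames (D)
K → miss, frames (D K)
D → hit
N → miss, frames (D K N)
A → miss, evict D, frames (K N A)
D → miss, evict K, frames (N A D)
Y → miss, evict N, frames (A D Y)
A → hit
E → miss, evict A, frames (D Y E)
Y → hit

{D, E, Y}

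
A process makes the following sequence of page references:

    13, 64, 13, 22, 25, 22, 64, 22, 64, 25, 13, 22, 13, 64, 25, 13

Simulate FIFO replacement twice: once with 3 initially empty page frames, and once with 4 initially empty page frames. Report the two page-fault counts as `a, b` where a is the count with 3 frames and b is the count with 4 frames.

6, 4

3 frames: F F . F F . . . . . F . . F . . → 6 faults.
4 frames: F F . F F . . . . . . . . . . . → 4 faults.
4 < 6: adding a frame reduced faults, as is typical.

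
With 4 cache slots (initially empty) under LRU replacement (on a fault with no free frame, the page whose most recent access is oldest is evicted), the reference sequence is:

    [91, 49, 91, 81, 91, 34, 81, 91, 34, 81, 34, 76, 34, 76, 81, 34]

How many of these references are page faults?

5

91 → fault, frames (91)
49 → fault, frames (91 49)
91 → hit
81 → fault, frames (49 91 81)
91 → hit
34 → fault, frames (49 81 91 34)
81 → hit
91 → hit
34 → hit
81 → hit
34 → hit
76 → fault, evict 49, frames (91 81 34 76)
34 → hit
76 → hit
81 → hit
34 → hit
Page faults: 5.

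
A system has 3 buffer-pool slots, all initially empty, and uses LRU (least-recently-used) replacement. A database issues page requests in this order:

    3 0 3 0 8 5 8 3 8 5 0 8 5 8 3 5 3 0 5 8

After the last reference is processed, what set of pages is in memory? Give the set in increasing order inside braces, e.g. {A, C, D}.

3 → fault, frames {3}
0 → fault, frames {3,0}
3 → hit
0 → hit
8 → fault, frames {3,0,8}
5 → fault, evict 3, frames {0,8,5}
8 → hit
3 → fault, evict 0, frames {5,8,3}
8 → hit
5 → hit
0 → fault, evict 3, frames {8,5,0}
8 → hit
5 → hit
8 → hit
3 → fault, evict 0, frames {5,8,3}
5 → hit
3 → hit
0 → fault, evict 8, frames {5,3,0}
5 → hit
8 → fault, evict 3, frames {0,5,8}

{0, 5, 8}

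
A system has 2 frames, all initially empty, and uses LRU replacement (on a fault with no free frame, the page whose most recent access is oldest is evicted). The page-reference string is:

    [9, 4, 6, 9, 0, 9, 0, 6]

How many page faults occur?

9 → fault, frames [9]
4 → fault, frames [9, 4]
6 → fault, evict 9, frames [4, 6]
9 → fault, evict 4, frames [6, 9]
0 → fault, evict 6, frames [9, 0]
9 → hit
0 → hit
6 → fault, evict 9, frames [0, 6]
Page faults: 6.

6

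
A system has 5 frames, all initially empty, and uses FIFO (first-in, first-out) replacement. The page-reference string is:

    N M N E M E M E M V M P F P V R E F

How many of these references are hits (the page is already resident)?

N -> miss, frames {N}
M -> miss, frames {N,M}
N -> hit
E -> miss, frames {N,M,E}
M -> hit
E -> hit
M -> hit
E -> hit
M -> hit
V -> miss, frames {N,M,E,V}
M -> hit
P -> miss, frames {N,M,E,V,P}
F -> miss, evict N, frames {M,E,V,P,F}
P -> hit
V -> hit
R -> miss, evict M, frames {E,V,P,F,R}
E -> hit
F -> hit
Hits: 11.

11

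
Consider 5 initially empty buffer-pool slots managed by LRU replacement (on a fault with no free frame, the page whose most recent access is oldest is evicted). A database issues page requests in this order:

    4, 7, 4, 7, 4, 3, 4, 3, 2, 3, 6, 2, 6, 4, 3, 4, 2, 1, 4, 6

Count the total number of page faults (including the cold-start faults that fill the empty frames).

4 -> fault, frames (4)
7 -> fault, frames (4 7)
4 -> hit
7 -> hit
4 -> hit
3 -> fault, frames (7 4 3)
4 -> hit
3 -> hit
2 -> fault, frames (7 4 3 2)
3 -> hit
6 -> fault, frames (7 4 2 3 6)
2 -> hit
6 -> hit
4 -> hit
3 -> hit
4 -> hit
2 -> hit
1 -> fault, evict 7, frames (6 3 4 2 1)
4 -> hit
6 -> hit
Page faults: 6.

6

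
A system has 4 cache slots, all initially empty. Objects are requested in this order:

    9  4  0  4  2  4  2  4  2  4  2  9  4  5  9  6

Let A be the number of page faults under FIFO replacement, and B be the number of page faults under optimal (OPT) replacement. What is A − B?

1

Under FIFO: F F F . F . . . . . . . . F F F → 7 faults.
Under OPT: F F F . F . . . . . . . . F . F → 6 faults.
A − B = 7 − 6 = 1.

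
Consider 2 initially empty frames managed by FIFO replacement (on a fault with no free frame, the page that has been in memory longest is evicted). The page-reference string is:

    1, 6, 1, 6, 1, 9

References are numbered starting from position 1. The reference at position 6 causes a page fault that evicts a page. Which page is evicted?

pos 1: 1 → miss, frames {1}
pos 2: 6 → miss, frames {1,6}
pos 3: 1 → hit
pos 4: 6 → hit
pos 5: 1 → hit
pos 6: 9 → miss, evict 1, frames {6,9}
At position 6, page 1 is evicted.

1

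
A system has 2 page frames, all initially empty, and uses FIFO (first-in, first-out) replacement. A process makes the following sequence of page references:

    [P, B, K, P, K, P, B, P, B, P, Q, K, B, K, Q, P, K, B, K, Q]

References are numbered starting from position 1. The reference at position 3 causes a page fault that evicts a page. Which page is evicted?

pos 1: P → miss, frames {P}
pos 2: B → miss, frames {P,B}
pos 3: K → miss, evict P, frames {B,K}
At position 3, page P is evicted.

P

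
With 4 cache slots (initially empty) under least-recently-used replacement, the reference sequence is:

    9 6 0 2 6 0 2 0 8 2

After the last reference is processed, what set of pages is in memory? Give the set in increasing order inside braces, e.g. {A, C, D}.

{0, 2, 6, 8}

9 → fault, frames (9)
6 → fault, frames (9 6)
0 → fault, frames (9 6 0)
2 → fault, frames (9 6 0 2)
6 → hit
0 → hit
2 → hit
0 → hit
8 → fault, evict 9, frames (6 2 0 8)
2 → hit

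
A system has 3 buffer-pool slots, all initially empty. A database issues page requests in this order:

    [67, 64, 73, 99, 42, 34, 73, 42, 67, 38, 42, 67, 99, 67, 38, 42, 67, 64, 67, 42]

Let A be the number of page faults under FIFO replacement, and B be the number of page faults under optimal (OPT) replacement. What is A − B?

5

Under FIFO: F F F F F F F . F F F . F F F F . F F . → 16 faults.
Under OPT: F F F F F F . . F F . . F . . F . F . . → 11 faults.
A − B = 16 − 11 = 5.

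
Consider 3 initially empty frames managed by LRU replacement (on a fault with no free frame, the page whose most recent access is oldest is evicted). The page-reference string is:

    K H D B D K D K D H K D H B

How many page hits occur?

K -> miss, frames [K]
H -> miss, frames [K, H]
D -> miss, frames [K, H, D]
B -> miss, evict K, frames [H, D, B]
D -> hit
K -> miss, evict H, frames [B, D, K]
D -> hit
K -> hit
D -> hit
H -> miss, evict B, frames [K, D, H]
K -> hit
D -> hit
H -> hit
B -> miss, evict K, frames [D, H, B]
Hits: 7.

7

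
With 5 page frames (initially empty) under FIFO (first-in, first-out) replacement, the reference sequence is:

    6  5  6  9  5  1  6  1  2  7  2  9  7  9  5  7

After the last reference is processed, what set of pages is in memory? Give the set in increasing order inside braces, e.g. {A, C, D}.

{1, 2, 5, 7, 9}

6: fault, frames (6)
5: fault, frames (6 5)
6: hit
9: fault, frames (6 5 9)
5: hit
1: fault, frames (6 5 9 1)
6: hit
1: hit
2: fault, frames (6 5 9 1 2)
7: fault, evict 6, frames (5 9 1 2 7)
2: hit
9: hit
7: hit
9: hit
5: hit
7: hit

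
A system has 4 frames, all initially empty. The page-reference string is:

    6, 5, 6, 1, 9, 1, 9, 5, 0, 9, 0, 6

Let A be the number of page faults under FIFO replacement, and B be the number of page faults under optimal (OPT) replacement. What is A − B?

Under FIFO: F F . F F . . . F . . F → 6 faults.
Under OPT: F F . F F . . . F . . . → 5 faults.
A − B = 6 − 5 = 1.

1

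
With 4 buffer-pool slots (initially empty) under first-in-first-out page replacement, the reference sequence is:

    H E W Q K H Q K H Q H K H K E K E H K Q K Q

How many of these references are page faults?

H → miss, frames (H)
E → miss, frames (H E)
W → miss, frames (H E W)
Q → miss, frames (H E W Q)
K → miss, evict H, frames (E W Q K)
H → miss, evict E, frames (W Q K H)
Q → hit
K → hit
H → hit
Q → hit
H → hit
K → hit
H → hit
K → hit
E → miss, evict W, frames (Q K H E)
K → hit
E → hit
H → hit
K → hit
Q → hit
K → hit
Q → hit
Page faults: 7.

7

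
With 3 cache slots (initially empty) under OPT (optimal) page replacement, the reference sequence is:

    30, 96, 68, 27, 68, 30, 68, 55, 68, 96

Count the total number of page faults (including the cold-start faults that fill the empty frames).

30 -> miss, frames [30]
96 -> miss, frames [30, 96]
68 -> miss, frames [30, 96, 68]
27 -> miss, evict 96, frames [30, 68, 27]
68 -> hit
30 -> hit
68 -> hit
55 -> miss, evict 27, frames [30, 68, 55]
68 -> hit
96 -> miss, evict 55, frames [30, 68, 96]
Page faults: 6.

6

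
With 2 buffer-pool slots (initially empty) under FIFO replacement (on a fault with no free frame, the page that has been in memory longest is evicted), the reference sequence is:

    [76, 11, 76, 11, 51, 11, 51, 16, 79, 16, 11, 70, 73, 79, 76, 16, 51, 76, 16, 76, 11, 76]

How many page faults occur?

76 -> fault, frames (76)
11 -> fault, frames (76 11)
76 -> hit
11 -> hit
51 -> fault, evict 76, frames (11 51)
11 -> hit
51 -> hit
16 -> fault, evict 11, frames (51 16)
79 -> fault, evict 51, frames (16 79)
16 -> hit
11 -> fault, evict 16, frames (79 11)
70 -> fault, evict 79, frames (11 70)
73 -> fault, evict 11, frames (70 73)
79 -> fault, evict 70, frames (73 79)
76 -> fault, evict 73, frames (79 76)
16 -> fault, evict 79, frames (76 16)
51 -> fault, evict 76, frames (16 51)
76 -> fault, evict 16, frames (51 76)
16 -> fault, evict 51, frames (76 16)
76 -> hit
11 -> fault, evict 76, frames (16 11)
76 -> fault, evict 16, frames (11 76)
Page faults: 16.

16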